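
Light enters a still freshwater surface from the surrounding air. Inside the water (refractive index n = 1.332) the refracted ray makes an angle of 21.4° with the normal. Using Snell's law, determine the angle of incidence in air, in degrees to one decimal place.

29.1°

Snell: sin θ_i = n · sin θ_r = 1.332 × sin 21.4° = 1.332 × 0.3649 = 0.4860.
θ_i = arcsin(0.4860) = 29.08°.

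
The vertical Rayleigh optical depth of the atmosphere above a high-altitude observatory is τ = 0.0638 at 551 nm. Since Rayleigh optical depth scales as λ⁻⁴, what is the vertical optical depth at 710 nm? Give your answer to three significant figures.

0.0231

τ(710 nm) = τ(551 nm) × (551/710)⁴ = 0.0638 × (0.7761)⁴ = 0.0638 × 0.3627 = 0.0231.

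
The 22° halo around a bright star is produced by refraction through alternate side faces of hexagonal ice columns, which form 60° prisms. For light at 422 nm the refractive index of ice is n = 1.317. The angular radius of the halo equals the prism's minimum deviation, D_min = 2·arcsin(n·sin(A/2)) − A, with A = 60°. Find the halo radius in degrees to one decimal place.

22.4°

n·sin(A/2) = 1.317 × sin 30° = 1.317 × 0.5000 = 0.6585.
D_min = 2·arcsin(0.6585) − 60° = 2 × 41.186° − 60° = 22.371°.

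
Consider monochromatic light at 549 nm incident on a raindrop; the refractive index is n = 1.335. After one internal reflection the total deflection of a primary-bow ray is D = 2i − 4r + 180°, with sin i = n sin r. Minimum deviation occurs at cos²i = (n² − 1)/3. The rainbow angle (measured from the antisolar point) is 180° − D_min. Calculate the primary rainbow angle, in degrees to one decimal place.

41.8°

cos²i = (1.78222 − 1)/3 = 0.26074; i = arccos(0.51063) = 59.294°.
sin r = sin 59.294°/1.335 = 0.64405; r = 40.094°.
D_min = 2·59.294° − 4·40.094° + 180° = 138.212°.
Rainbow angle = 180° − D_min = 41.788°.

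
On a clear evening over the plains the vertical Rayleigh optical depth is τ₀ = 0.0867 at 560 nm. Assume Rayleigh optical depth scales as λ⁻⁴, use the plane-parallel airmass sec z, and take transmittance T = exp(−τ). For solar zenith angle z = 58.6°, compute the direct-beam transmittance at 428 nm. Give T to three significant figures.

sec 58.6° = 1.9194.
τ = 0.0867 × (560/428)⁴ × 1.9194 = 0.0867 × 2.9307 × 1.9194 = 0.4877.
T = exp(−0.4877) = 0.6140.

0.614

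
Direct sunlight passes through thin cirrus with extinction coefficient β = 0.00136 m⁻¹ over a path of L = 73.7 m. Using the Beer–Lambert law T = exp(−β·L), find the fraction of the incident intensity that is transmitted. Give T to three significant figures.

0.905

τ = β·L = 0.00136 × 73.7 = 0.1002.
T = exp(−0.1002) = 0.9046.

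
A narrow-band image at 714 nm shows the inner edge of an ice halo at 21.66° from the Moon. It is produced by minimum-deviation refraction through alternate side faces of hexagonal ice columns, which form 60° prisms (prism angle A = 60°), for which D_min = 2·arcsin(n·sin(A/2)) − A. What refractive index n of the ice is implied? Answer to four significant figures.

1.308

Rearranging: n = sin((D_min + A)/2) / sin(A/2).
(D_min + A)/2 = (21.66° + 60°)/2 = 40.830°.
n = sin 40.830° / sin 30° = 0.6538 / 0.5000 = 1.3076.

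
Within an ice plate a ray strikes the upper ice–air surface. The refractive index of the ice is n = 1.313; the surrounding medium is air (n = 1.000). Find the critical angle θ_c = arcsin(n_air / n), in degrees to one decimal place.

sin θ_c = n_air / n = 1.000 / 1.313 = 0.7616.
θ_c = arcsin(0.7616) = 49.61°.

49.6°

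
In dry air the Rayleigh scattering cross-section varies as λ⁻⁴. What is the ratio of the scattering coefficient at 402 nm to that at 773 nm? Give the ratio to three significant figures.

Rayleigh scattering ∝ λ⁻⁴, so the ratio of coefficients is the inverse fourth power of the wavelength ratio.
σ(402)/σ(773) = (773/402)⁴ = (1.9229)⁴ = 13.67.

13.7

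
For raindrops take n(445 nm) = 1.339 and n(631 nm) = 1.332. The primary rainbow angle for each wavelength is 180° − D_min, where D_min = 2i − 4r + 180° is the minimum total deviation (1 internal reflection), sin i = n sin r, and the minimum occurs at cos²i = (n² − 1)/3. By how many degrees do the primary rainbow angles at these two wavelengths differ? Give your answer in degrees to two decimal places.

At 445 nm (n = 1.339): cos²i = 0.26431 → i = 59.062°, r = 39.834°, D_min = 138.786°, rainbow angle = 41.214°.
At 631 nm (n = 1.332): cos²i = 0.25807 → i = 59.469°, r = 40.290°, D_min = 137.776°, rainbow angle = 42.224°.
Angular width = |41.214° − 42.224°| = 1.010°.

1.01°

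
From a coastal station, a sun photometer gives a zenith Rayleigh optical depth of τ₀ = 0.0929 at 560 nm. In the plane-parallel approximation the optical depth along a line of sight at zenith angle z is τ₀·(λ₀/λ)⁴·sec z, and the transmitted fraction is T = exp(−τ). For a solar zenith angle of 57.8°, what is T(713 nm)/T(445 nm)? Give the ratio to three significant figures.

Airmass: sec 57.8° = 1.8766.
τ(713 nm) = 0.0929 × (560/713)⁴ × 1.8766 = 0.0929 × 0.3805 × 1.8766 = 0.0663.
τ(445 nm) = 0.0929 × (560/445)⁴ × 1.8766 = 0.0929 × 2.5079 × 1.8766 = 0.4372.
T(713)/T(445) = exp(τ_B − τ_A) = exp(0.3709) = 1.4490.

1.45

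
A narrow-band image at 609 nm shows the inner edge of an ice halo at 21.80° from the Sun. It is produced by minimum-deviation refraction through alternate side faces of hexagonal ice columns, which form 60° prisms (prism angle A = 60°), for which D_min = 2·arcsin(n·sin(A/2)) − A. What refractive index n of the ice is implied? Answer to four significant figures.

Rearranging: n = sin((D_min + A)/2) / sin(A/2).
(D_min + A)/2 = (21.80° + 60°)/2 = 40.900°.
n = sin 40.900° / sin 30° = 0.6547 / 0.5000 = 1.3095.

1.309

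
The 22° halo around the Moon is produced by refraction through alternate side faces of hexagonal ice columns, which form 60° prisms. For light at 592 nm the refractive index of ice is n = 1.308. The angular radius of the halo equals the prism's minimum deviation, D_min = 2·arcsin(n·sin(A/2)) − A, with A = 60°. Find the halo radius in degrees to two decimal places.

21.69°

n·sin(A/2) = 1.308 × sin 30° = 1.308 × 0.5000 = 0.6540.
D_min = 2·arcsin(0.6540) − 60° = 2 × 40.844° − 60° = 21.688°.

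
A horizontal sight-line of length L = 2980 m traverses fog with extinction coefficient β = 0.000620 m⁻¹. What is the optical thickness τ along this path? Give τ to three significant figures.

τ = β·L = 0.000620 × 2980 = 1.8476.

1.85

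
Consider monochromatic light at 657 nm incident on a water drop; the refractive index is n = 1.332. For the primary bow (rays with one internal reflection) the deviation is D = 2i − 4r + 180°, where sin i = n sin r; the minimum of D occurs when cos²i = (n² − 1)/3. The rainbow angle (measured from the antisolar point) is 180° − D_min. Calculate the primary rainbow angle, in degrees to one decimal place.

42.2°

cos²i = (1.77422 − 1)/3 = 0.25807; i = arccos(0.50801) = 59.469°.
sin r = sin 59.469°/1.332 = 0.64666; r = 40.290°.
D_min = 2·59.469° − 4·40.290° + 180° = 137.776°.
Rainbow angle = 180° − D_min = 42.224°.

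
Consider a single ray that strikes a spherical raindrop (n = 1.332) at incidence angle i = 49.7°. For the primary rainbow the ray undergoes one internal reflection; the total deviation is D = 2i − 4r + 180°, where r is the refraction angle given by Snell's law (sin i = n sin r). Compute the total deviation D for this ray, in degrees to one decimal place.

sin r = sin 49.7° / 1.332 = 0.7627/1.332 = 0.5726; r = 34.93°.
D = 2·49.7° − 4·34.93° + 180° = 99.40° − 139.72° + 180° = 139.68°.

139.7°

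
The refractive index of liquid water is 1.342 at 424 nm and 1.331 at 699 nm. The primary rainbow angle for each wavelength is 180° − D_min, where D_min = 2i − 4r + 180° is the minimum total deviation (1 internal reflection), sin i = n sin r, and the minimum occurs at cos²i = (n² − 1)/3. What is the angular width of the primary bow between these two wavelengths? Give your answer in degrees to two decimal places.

At 424 nm (n = 1.342): cos²i = 0.26699 → i = 58.888°, r = 39.641°, D_min = 139.213°, rainbow angle = 40.787°.
At 699 nm (n = 1.331): cos²i = 0.25719 → i = 59.527°, r = 40.356°, D_min = 137.630°, rainbow angle = 42.370°.
Angular width = |40.787° − 42.370°| = 1.583°.

1.58°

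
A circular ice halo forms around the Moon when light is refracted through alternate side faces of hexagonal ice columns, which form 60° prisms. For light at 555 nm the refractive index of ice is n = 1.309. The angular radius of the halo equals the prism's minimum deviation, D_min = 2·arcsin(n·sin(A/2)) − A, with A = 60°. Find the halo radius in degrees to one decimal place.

n·sin(A/2) = 1.309 × sin 30° = 1.309 × 0.5000 = 0.6545.
D_min = 2·arcsin(0.6545) − 60° = 2 × 40.882° − 60° = 21.763°.

21.8°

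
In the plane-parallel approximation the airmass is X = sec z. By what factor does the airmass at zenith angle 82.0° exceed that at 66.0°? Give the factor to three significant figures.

X(82.0°)/X(66.0°) = sec 82.0° / sec 66.0° = cos 66.0° / cos 82.0° = 0.4067/0.1392 = 2.9225.

2.92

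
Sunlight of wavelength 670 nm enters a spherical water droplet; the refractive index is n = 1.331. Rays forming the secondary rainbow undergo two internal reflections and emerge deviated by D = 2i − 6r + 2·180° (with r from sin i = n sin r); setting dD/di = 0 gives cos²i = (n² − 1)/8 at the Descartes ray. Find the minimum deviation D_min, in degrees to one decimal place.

230.4°

cos²i = (1.77156 − 1)/8 = 0.09645; i = arccos(0.31056) = 71.907°.
sin r = sin 71.907°/1.331 = 0.71417; r = 45.575°.
D_min = 2·71.907° − 6·45.575° + 360° = 230.365°.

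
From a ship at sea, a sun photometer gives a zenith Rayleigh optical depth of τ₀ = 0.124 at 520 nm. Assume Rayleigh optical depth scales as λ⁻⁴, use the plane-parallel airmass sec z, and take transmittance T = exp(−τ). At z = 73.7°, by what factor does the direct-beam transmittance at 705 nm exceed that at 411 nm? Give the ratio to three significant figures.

2.72

Airmass: sec 73.7° = 3.5629.
τ(705 nm) = 0.124 × (520/705)⁴ × 3.5629 = 0.124 × 0.2960 × 3.5629 = 0.1308.
τ(411 nm) = 0.124 × (520/411)⁴ × 3.5629 = 0.124 × 2.5624 × 3.5629 = 1.1321.
T(705)/T(411) = exp(τ_B − τ_A) = exp(1.0013) = 2.7219.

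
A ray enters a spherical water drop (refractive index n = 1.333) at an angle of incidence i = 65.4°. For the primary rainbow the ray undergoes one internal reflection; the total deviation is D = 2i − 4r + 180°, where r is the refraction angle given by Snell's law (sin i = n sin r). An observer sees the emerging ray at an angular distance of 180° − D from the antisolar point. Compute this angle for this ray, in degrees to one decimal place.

sin r = sin 65.4° / 1.333 = 0.9092/1.333 = 0.6821; r = 43.01°.
D = 2·65.4° − 4·43.01° + 180° = 130.80° − 172.03° + 180° = 138.77°.
Angle from antisolar point = 180° − D = 41.23°.

41.2°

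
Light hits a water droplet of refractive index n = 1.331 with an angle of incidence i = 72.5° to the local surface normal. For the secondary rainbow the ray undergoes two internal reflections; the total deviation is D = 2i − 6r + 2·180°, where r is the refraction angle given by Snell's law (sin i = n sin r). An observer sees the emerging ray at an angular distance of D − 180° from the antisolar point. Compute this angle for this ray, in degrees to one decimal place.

50.4°

sin r = sin 72.5° / 1.331 = 0.9537/1.331 = 0.7165; r = 45.77°.
D = 2·72.5° − 6·45.77° + 2·180° = 145.00° − 274.62° + 360° = 230.38°.
Angle from antisolar point = D − 180° = 50.38°.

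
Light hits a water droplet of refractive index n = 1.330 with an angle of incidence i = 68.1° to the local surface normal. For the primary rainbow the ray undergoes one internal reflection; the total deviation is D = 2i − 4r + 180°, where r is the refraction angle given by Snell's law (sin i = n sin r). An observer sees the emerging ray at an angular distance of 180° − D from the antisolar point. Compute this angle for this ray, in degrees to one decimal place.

sin r = sin 68.1° / 1.330 = 0.9278/1.330 = 0.6976; r = 44.24°.
D = 2·68.1° − 4·44.24° + 180° = 136.20° − 176.95° + 180° = 139.25°.
Angle from antisolar point = 180° − D = 40.75°.

40.7°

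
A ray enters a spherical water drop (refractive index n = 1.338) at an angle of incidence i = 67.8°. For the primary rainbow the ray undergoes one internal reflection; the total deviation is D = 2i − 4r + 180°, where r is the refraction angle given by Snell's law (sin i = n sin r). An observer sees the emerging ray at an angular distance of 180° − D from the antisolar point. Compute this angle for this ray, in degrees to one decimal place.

39.5°

sin r = sin 67.8° / 1.338 = 0.9259/1.338 = 0.6920; r = 43.79°.
D = 2·67.8° − 4·43.79° + 180° = 135.60° − 175.15° + 180° = 140.45°.
Angle from antisolar point = 180° − D = 39.55°.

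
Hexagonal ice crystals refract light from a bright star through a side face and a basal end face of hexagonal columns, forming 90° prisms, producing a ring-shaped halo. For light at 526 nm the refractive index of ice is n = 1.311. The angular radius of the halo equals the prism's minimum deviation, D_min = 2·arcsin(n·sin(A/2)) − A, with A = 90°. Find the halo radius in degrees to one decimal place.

n·sin(A/2) = 1.311 × sin 45° = 1.311 × 0.7071 = 0.9270.
D_min = 2·arcsin(0.9270) − 90° = 2 × 67.974° − 90° = 45.949°.

45.9°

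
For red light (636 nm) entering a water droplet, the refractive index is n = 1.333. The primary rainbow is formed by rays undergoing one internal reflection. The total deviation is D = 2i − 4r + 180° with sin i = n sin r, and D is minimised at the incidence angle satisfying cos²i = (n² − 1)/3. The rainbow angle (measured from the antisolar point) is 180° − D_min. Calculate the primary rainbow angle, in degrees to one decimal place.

42.1°

cos²i = (1.77689 − 1)/3 = 0.25896; i = arccos(0.50888) = 59.410°.
sin r = sin 59.410°/1.333 = 0.64579; r = 40.225°.
D_min = 2·59.410° − 4·40.225° + 180° = 137.922°.
Rainbow angle = 180° − D_min = 42.078°.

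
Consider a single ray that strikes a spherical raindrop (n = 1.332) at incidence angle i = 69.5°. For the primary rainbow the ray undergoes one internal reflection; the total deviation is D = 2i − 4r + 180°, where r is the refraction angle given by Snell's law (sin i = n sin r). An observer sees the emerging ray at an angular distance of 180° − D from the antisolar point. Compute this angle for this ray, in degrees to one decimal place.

39.7°

sin r = sin 69.5° / 1.332 = 0.9367/1.332 = 0.7032; r = 44.68°.
D = 2·69.5° − 4·44.68° + 180° = 139.00° − 178.74° + 180° = 140.26°.
Angle from antisolar point = 180° − D = 39.74°.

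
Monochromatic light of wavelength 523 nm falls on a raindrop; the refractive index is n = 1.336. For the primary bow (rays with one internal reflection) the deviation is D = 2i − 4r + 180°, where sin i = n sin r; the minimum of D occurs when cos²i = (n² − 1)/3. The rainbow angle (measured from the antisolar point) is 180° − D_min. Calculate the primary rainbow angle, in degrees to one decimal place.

41.6°

cos²i = (1.78490 − 1)/3 = 0.26163; i = arccos(0.51150) = 59.236°.
sin r = sin 59.236°/1.336 = 0.64318; r = 40.029°.
D_min = 2·59.236° − 4·40.029° + 180° = 138.356°.
Rainbow angle = 180° − D_min = 41.644°.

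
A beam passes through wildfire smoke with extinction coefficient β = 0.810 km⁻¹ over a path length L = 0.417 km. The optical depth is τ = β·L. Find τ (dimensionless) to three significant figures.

τ = β·L = 0.810 × 0.417 = 0.3378.

0.338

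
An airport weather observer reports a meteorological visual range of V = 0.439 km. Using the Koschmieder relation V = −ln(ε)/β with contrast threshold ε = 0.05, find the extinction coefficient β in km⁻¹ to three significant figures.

6.82 km⁻¹

β = −ln(0.05) / V = 2.996 / 0.439 = 6.8240 km⁻¹.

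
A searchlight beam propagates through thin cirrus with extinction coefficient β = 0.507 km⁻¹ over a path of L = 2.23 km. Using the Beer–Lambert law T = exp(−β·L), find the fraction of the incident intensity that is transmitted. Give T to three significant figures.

0.323

τ = β·L = 0.507 × 2.23 = 1.1306.
T = exp(−1.1306) = 0.3228.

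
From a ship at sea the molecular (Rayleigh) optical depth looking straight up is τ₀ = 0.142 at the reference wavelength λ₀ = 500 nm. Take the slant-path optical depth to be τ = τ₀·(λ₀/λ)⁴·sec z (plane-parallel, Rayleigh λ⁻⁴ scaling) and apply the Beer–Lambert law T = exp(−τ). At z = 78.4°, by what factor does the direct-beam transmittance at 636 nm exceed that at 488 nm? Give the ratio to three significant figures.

1.66

Airmass: sec 78.4° = 4.9732.
τ(636 nm) = 0.142 × (500/636)⁴ × 4.9732 = 0.142 × 0.3820 × 4.9732 = 0.2698.
τ(488 nm) = 0.142 × (500/488)⁴ × 4.9732 = 0.142 × 1.1020 × 4.9732 = 0.7783.
T(636)/T(488) = exp(τ_B − τ_A) = exp(0.5085) = 1.6628.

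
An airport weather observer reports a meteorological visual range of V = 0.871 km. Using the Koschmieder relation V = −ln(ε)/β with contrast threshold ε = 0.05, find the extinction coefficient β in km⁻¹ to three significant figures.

3.44 km⁻¹

β = −ln(0.05) / V = 2.996 / 0.871 = 3.4394 km⁻¹.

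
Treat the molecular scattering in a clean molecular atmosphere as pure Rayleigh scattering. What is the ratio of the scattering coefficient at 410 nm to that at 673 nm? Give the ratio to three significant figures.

7.26

Rayleigh scattering ∝ λ⁻⁴, so the ratio of coefficients is the inverse fourth power of the wavelength ratio.
σ(410)/σ(673) = (673/410)⁴ = (1.6415)⁴ = 7.26.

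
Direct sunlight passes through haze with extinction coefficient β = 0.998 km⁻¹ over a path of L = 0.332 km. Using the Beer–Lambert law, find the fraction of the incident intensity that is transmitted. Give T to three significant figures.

τ = β·L = 0.998 × 0.332 = 0.3313.
T = exp(−0.3313) = 0.7180.

0.718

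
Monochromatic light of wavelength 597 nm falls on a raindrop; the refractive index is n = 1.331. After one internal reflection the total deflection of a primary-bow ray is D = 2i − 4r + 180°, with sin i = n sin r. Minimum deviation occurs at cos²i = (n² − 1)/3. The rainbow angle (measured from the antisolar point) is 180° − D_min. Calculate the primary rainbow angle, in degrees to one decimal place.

cos²i = (1.77156 − 1)/3 = 0.25719; i = arccos(0.50714) = 59.527°.
sin r = sin 59.527°/1.331 = 0.64753; r = 40.356°.
D_min = 2·59.527° − 4·40.356° + 180° = 137.630°.
Rainbow angle = 180° − D_min = 42.370°.

42.4°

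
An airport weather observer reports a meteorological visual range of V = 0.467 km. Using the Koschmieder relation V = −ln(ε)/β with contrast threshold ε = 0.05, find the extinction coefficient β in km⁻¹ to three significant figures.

β = −ln(0.05) / V = 2.996 / 0.467 = 6.4148 km⁻¹.

6.41 km⁻¹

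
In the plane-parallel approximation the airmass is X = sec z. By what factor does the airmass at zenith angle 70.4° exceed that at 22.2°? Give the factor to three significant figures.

X(70.4°)/X(22.2°) = sec 70.4° / sec 22.2° = cos 22.2° / cos 70.4° = 0.9259/0.3355 = 2.7601.

2.76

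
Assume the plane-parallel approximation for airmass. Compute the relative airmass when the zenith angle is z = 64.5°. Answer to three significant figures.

2.32

X = sec z = 1/cos 64.5° = 1/0.4305 = 2.3228.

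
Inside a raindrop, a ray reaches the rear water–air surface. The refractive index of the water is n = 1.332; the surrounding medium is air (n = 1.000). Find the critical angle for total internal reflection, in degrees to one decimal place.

sin θ_c = n_air / n = 1.000 / 1.332 = 0.7508.
θ_c = arcsin(0.7508) = 48.66°.

48.7°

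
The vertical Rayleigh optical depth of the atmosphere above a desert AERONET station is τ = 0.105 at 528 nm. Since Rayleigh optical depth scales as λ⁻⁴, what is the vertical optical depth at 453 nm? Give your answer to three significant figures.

0.194

τ(453 nm) = τ(528 nm) × (528/453)⁴ = 0.105 × (1.1656)⁴ = 0.105 × 1.8456 = 0.1938.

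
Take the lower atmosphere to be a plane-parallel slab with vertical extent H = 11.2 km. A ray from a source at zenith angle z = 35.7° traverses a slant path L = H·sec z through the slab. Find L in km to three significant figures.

13.8 km

sec z = 1/cos 35.7° = 1.2314.
L = 11.2 × 1.2314 = 13.792 km.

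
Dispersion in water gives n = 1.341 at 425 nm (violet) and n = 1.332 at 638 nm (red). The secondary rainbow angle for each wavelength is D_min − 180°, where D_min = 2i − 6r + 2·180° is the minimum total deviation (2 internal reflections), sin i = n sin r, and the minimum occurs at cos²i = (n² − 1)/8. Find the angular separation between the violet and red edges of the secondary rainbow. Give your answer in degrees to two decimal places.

2.34°

At 425 nm (n = 1.341): cos²i = 0.09979 → i = 71.586°, r = 45.034°, D_min = 232.966°, rainbow angle = 52.966°.
At 638 nm (n = 1.332): cos²i = 0.09678 → i = 71.875°, r = 45.520°, D_min = 230.628°, rainbow angle = 50.628°.
Angular width = |52.966° − 50.628°| = 2.337°.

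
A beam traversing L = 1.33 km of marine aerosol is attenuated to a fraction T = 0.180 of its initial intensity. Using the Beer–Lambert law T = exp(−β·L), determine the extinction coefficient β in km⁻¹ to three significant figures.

1.29 km⁻¹

Beer–Lambert: T = exp(−βL) ⇒ β = −ln(T)/L = −ln(0.180)/1.33 = 1.7148/1.33 = 1.289 km⁻¹.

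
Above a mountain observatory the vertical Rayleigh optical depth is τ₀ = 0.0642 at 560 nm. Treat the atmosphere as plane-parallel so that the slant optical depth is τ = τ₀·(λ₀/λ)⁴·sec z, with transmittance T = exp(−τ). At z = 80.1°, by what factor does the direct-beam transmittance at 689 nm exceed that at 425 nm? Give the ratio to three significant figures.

2.62

Airmass: sec 80.1° = 5.8164.
τ(689 nm) = 0.0642 × (560/689)⁴ × 5.8164 = 0.0642 × 0.4364 × 5.8164 = 0.1630.
τ(425 nm) = 0.0642 × (560/425)⁴ × 5.8164 = 0.0642 × 3.0144 × 5.8164 = 1.1256.
T(689)/T(425) = exp(τ_B − τ_A) = exp(0.9626) = 2.6186.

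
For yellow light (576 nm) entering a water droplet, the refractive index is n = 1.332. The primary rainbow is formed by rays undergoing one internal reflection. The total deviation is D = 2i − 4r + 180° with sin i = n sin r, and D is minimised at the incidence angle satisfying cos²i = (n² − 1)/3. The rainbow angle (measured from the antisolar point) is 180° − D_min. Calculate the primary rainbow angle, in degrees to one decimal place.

cos²i = (1.77422 − 1)/3 = 0.25807; i = arccos(0.50801) = 59.469°.
sin r = sin 59.469°/1.332 = 0.64666; r = 40.290°.
D_min = 2·59.469° − 4·40.290° + 180° = 137.776°.
Rainbow angle = 180° − D_min = 42.224°.

42.2°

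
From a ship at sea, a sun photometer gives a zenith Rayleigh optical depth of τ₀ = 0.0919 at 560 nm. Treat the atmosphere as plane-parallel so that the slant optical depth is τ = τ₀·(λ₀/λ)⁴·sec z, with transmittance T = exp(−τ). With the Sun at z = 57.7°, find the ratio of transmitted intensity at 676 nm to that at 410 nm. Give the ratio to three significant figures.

Airmass: sec 57.7° = 1.8714.
τ(676 nm) = 0.0919 × (560/676)⁴ × 1.8714 = 0.0919 × 0.4709 × 1.8714 = 0.0810.
τ(410 nm) = 0.0919 × (560/410)⁴ × 1.8714 = 0.0919 × 3.4803 × 1.8714 = 0.5986.
T(676)/T(410) = exp(τ_B − τ_A) = exp(0.5176) = 1.6779.

1.68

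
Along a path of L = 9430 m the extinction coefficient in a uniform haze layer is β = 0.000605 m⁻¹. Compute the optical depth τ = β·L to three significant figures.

5.71

τ = β·L = 0.000605 × 9430 = 5.7051.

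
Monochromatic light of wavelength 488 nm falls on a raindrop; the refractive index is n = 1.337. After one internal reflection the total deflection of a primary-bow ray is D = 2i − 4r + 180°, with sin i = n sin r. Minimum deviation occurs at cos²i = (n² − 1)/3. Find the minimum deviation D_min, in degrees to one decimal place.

cos²i = (1.78757 − 1)/3 = 0.26252; i = arccos(0.51237) = 59.178°.
sin r = sin 59.178°/1.337 = 0.64231; r = 39.964°.
D_min = 2·59.178° − 4·39.964° + 180° = 138.500°.

138.5°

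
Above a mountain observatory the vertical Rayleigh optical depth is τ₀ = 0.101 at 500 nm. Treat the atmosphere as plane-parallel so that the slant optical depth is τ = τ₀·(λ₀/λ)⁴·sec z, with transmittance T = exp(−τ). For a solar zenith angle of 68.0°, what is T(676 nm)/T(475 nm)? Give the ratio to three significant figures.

Airmass: sec 68.0° = 2.6695.
τ(676 nm) = 0.101 × (500/676)⁴ × 2.6695 = 0.101 × 0.2993 × 2.6695 = 0.0807.
τ(475 nm) = 0.101 × (500/475)⁴ × 2.6695 = 0.101 × 1.2277 × 2.6695 = 0.3310.
T(676)/T(475) = exp(τ_B − τ_A) = exp(0.2503) = 1.2844.

1.28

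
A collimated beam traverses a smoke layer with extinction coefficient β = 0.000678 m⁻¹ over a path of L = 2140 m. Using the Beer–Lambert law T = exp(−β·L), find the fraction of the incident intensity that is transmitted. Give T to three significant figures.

τ = β·L = 0.000678 × 2140 = 1.4509.
T = exp(−1.4509) = 0.2344.

0.234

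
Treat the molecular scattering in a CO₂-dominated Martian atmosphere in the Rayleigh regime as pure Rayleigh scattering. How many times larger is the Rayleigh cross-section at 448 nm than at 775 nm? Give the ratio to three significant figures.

8.96

Rayleigh scattering ∝ λ⁻⁴, so the ratio of coefficients is the inverse fourth power of the wavelength ratio.
σ(448)/σ(775) = (775/448)⁴ = (1.7299)⁴ = 8.956.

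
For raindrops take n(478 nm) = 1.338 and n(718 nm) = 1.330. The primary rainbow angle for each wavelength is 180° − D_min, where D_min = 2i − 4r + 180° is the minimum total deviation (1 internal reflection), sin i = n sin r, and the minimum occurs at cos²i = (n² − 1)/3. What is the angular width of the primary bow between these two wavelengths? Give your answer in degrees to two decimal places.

1.16°

At 478 nm (n = 1.338): cos²i = 0.26341 → i = 59.120°, r = 39.899°, D_min = 138.643°, rainbow angle = 41.357°.
At 718 nm (n = 1.330): cos²i = 0.25630 → i = 59.585°, r = 40.422°, D_min = 137.484°, rainbow angle = 42.516°.
Angular width = |41.357° − 42.516°| = 1.160°.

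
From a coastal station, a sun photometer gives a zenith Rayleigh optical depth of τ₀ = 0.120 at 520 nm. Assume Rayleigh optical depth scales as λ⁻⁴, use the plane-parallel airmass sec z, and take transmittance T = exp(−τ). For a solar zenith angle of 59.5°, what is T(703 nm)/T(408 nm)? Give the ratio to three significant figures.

1.74

Airmass: sec 59.5° = 1.9703.
τ(703 nm) = 0.120 × (520/703)⁴ × 1.9703 = 0.120 × 0.2994 × 1.9703 = 0.0708.
τ(408 nm) = 0.120 × (520/408)⁴ × 1.9703 = 0.120 × 2.6386 × 1.9703 = 0.6239.
T(703)/T(408) = exp(τ_B − τ_A) = exp(0.5531) = 1.7386.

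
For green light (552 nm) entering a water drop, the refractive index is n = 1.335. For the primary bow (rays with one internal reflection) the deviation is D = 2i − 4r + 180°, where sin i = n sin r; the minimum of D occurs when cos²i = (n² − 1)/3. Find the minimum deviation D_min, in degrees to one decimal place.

138.2°

cos²i = (1.78222 − 1)/3 = 0.26074; i = arccos(0.51063) = 59.294°.
sin r = sin 59.294°/1.335 = 0.64405; r = 40.094°.
D_min = 2·59.294° − 4·40.094° + 180° = 138.212°.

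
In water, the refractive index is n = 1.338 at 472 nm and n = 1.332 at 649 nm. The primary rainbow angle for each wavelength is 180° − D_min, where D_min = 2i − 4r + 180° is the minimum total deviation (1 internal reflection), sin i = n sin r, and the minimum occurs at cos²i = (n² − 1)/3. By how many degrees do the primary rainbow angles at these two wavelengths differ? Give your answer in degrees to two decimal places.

0.87°

At 472 nm (n = 1.338): cos²i = 0.26341 → i = 59.120°, r = 39.899°, D_min = 138.643°, rainbow angle = 41.357°.
At 649 nm (n = 1.332): cos²i = 0.25807 → i = 59.469°, r = 40.290°, D_min = 137.776°, rainbow angle = 42.224°.
Angular width = |41.357° − 42.224°| = 0.867°.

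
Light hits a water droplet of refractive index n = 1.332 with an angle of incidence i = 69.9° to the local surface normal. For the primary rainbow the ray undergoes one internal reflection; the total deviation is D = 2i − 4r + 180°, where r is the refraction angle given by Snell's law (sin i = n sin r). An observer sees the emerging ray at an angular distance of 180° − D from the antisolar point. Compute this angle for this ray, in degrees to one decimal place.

sin r = sin 69.9° / 1.332 = 0.9391/1.332 = 0.7050; r = 44.83°.
D = 2·69.9° − 4·44.83° + 180° = 139.80° − 179.33° + 180° = 140.47°.
Angle from antisolar point = 180° − D = 39.53°.

39.5°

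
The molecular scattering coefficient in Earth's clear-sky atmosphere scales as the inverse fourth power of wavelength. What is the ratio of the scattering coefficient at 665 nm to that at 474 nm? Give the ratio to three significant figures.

Rayleigh scattering ∝ λ⁻⁴, so the ratio of coefficients is the inverse fourth power of the wavelength ratio.
σ(665)/σ(474) = (474/665)⁴ = (0.7128)⁴ = 0.2581.

0.258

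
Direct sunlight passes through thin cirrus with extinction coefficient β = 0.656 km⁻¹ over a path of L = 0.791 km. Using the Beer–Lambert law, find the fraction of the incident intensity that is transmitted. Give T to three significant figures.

τ = β·L = 0.656 × 0.791 = 0.5189.
T = exp(−0.5189) = 0.5952.

0.595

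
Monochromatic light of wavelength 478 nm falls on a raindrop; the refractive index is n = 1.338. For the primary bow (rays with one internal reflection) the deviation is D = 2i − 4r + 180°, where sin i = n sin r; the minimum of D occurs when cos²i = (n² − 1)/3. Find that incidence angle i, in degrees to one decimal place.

cos²i = (1.338² − 1)/3 = (1.79024 − 1)/3 = 0.26341.
cos i = 0.51324, so i = 59.120°.

59.1°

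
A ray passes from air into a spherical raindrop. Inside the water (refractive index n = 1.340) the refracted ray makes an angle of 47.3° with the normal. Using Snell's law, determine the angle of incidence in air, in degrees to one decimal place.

80.0°

Snell: sin θ_i = n · sin θ_r = 1.340 × sin 47.3° = 1.340 × 0.7349 = 0.9848.
θ_i = arcsin(0.9848) = 79.99°.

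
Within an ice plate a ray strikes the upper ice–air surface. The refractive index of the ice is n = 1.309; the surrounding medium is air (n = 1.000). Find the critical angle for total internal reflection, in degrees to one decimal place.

49.8°

sin θ_c = n_air / n = 1.000 / 1.309 = 0.7639.
θ_c = arcsin(0.7639) = 49.81°.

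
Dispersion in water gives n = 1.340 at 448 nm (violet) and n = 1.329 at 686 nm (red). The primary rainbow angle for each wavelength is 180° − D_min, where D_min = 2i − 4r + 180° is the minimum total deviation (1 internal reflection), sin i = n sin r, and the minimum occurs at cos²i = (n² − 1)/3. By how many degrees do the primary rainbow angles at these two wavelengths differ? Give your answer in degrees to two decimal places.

1.59°

At 448 nm (n = 1.340): cos²i = 0.26520 → i = 59.004°, r = 39.770°, D_min = 138.929°, rainbow angle = 41.071°.
At 686 nm (n = 1.329): cos²i = 0.25541 → i = 59.643°, r = 40.487°, D_min = 137.337°, rainbow angle = 42.663°.
Angular width = |41.071° − 42.663°| = 1.592°.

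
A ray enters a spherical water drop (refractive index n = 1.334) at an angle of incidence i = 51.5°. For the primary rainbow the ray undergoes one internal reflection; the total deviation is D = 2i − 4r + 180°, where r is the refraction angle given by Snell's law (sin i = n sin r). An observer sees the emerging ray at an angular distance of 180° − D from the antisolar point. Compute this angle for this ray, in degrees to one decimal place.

sin r = sin 51.5° / 1.334 = 0.7826/1.334 = 0.5867; r = 35.92°.
D = 2·51.5° − 4·35.92° + 180° = 103.00° − 143.68° + 180° = 139.32°.
Angle from antisolar point = 180° − D = 40.68°.

40.7°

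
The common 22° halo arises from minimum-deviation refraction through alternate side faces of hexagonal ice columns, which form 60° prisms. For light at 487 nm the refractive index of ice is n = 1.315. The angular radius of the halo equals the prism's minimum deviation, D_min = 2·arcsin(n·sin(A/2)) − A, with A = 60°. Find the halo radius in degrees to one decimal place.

22.2°

n·sin(A/2) = 1.315 × sin 30° = 1.315 × 0.5000 = 0.6575.
D_min = 2·arcsin(0.6575) − 60° = 2 × 41.109° − 60° = 22.219°.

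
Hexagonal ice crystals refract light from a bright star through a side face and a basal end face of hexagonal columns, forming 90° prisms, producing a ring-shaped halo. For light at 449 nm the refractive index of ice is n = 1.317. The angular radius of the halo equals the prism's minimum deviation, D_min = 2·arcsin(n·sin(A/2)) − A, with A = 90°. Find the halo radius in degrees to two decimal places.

n·sin(A/2) = 1.317 × sin 45° = 1.317 × 0.7071 = 0.9313.
D_min = 2·arcsin(0.9313) − 90° = 2 × 68.632° − 90° = 47.264°.

47.26°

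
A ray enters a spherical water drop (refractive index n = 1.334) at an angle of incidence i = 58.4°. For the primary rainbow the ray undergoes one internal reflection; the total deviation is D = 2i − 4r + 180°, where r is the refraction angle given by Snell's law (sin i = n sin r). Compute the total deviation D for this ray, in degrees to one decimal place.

138.1°

sin r = sin 58.4° / 1.334 = 0.8517/1.334 = 0.6385; r = 39.68°.
D = 2·58.4° − 4·39.68° + 180° = 116.80° − 158.71° + 180° = 138.09°.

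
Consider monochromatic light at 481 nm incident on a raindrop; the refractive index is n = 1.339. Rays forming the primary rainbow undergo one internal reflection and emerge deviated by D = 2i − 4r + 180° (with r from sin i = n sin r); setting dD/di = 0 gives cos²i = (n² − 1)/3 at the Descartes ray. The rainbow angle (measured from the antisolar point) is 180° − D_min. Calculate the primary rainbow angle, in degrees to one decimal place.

cos²i = (1.79292 − 1)/3 = 0.26431; i = arccos(0.51411) = 59.062°.
sin r = sin 59.062°/1.339 = 0.64057; r = 39.834°.
D_min = 2·59.062° − 4·39.834° + 180° = 138.786°.
Rainbow angle = 180° − D_min = 41.214°.

41.2°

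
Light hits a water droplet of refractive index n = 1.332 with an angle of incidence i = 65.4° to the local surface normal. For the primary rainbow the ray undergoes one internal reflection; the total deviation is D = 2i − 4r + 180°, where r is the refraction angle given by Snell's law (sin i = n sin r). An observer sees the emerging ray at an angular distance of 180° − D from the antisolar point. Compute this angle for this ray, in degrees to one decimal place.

41.4°

sin r = sin 65.4° / 1.332 = 0.9092/1.332 = 0.6826; r = 43.05°.
D = 2·65.4° − 4·43.05° + 180° = 130.80° − 172.19° + 180° = 138.61°.
Angle from antisolar point = 180° − D = 41.39°.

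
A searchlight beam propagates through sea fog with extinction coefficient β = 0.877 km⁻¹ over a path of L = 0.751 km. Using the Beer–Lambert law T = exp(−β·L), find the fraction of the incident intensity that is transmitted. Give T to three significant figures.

0.518

τ = β·L = 0.877 × 0.751 = 0.6586.
T = exp(−0.6586) = 0.5176.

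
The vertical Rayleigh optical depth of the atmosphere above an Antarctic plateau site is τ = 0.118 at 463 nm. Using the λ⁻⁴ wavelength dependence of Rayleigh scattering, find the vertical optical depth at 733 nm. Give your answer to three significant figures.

0.0188

τ(733 nm) = τ(463 nm) × (463/733)⁴ = 0.118 × (0.6317)⁴ = 0.118 × 0.1592 = 0.0188.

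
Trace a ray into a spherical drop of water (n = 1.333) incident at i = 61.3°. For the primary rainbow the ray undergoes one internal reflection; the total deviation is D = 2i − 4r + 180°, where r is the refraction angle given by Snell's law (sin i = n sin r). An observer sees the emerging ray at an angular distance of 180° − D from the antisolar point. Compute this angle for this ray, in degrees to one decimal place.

42.0°

sin r = sin 61.3° / 1.333 = 0.8771/1.333 = 0.6580; r = 41.15°.
D = 2·61.3° − 4·41.15° + 180° = 122.60° − 164.60° + 180° = 138.00°.
Angle from antisolar point = 180° − D = 42.00°.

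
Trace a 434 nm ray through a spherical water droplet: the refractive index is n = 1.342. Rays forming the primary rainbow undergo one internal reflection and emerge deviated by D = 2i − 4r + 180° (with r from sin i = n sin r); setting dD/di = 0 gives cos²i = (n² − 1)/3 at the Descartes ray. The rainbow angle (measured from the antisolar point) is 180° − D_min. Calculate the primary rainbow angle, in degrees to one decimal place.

cos²i = (1.80096 − 1)/3 = 0.26699; i = arccos(0.51671) = 58.888°.
sin r = sin 58.888°/1.342 = 0.63797; r = 39.641°.
D_min = 2·58.888° − 4·39.641° + 180° = 139.213°.
Rainbow angle = 180° − D_min = 40.787°.

40.8°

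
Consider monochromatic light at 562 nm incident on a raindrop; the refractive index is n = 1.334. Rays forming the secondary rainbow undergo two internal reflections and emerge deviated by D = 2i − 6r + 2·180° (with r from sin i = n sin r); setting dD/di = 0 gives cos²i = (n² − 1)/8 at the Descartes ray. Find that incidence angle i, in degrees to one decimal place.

cos²i = (1.334² − 1)/8 = (1.77956 − 1)/8 = 0.09744.
cos i = 0.31216, so i = 71.810°.

71.8°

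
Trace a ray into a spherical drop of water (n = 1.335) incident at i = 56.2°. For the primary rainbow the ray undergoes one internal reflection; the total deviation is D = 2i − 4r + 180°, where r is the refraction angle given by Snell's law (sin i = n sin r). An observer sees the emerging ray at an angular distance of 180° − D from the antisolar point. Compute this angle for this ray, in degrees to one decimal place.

41.6°

sin r = sin 56.2° / 1.335 = 0.8310/1.335 = 0.6225; r = 38.50°.
D = 2·56.2° − 4·38.50° + 180° = 112.40° − 153.98° + 180° = 138.42°.
Angle from antisolar point = 180° − D = 41.58°.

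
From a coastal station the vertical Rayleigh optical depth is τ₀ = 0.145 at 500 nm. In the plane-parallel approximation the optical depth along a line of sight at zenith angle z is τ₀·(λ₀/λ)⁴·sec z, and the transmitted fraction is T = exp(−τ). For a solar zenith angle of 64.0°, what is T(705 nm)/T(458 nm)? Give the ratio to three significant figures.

Airmass: sec 64.0° = 2.2812.
τ(705 nm) = 0.145 × (500/705)⁴ × 2.2812 = 0.145 × 0.2530 × 2.2812 = 0.0837.
τ(458 nm) = 0.145 × (500/458)⁴ × 2.2812 = 0.145 × 1.4204 × 2.2812 = 0.4698.
T(705)/T(458) = exp(τ_B − τ_A) = exp(0.3861) = 1.4713.

1.47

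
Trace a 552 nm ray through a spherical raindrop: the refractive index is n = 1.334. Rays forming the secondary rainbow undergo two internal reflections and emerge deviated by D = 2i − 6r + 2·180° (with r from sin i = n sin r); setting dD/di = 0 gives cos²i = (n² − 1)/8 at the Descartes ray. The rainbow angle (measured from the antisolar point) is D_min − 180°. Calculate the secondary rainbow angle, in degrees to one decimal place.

51.2°

cos²i = (1.77956 − 1)/8 = 0.09744; i = arccos(0.31216) = 71.810°.
sin r = sin 71.810°/1.334 = 0.71217; r = 45.411°.
D_min = 2·71.810° − 6·45.411° + 360° = 231.153°.
Rainbow angle = D_min − 180° = 51.153°.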